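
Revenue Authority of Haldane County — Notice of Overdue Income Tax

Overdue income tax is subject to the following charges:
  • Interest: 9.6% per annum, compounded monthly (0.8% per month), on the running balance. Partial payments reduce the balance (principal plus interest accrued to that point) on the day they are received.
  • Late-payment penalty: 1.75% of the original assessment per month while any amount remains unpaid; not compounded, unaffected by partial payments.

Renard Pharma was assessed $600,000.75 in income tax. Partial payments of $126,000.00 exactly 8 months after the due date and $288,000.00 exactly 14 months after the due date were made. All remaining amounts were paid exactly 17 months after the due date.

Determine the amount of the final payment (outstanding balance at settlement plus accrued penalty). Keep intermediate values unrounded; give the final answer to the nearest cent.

Balance at month 8: $600,000.7500 × (1 + 0.008)^8 = $639,493.3757…
After $126,000.00 payment: $639,493.3757… − $126,000.00 = $513,493.3757…
Balance at month 14: $513,493.3757… × (1 + 0.008)^6 = $538,639.3012…
After $288,000.00 payment: $538,639.3012… − $288,000.00 = $250,639.3012…
Balance at month 17: $250,639.3012… × (1 + 0.008)^3 = $256,702.8955…
Penalty: 17 × 1.75% × $600,000.75 = $178,500.22…
Final settlement = outstanding balance + penalty = $256,702.8955… + $178,500.22… = $435,203.12

$435,203.12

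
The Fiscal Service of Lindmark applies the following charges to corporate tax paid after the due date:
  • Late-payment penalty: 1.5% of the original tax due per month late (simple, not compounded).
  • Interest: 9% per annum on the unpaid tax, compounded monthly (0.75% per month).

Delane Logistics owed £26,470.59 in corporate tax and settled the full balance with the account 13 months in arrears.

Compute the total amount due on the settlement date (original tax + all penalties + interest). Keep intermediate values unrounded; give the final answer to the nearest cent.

Late-payment penalty: 13 × 1.5% × £26,470.59 = £5,161.77…
Interest: £26,470.59 × ((1 + 0.0075)^13 − 1) = £26,470.59 × 0.1020104… = £2,700.2768…
Total = £26,470.59 + £5,161.7651… + £2,700.2768… = £34,332.63

£34,332.63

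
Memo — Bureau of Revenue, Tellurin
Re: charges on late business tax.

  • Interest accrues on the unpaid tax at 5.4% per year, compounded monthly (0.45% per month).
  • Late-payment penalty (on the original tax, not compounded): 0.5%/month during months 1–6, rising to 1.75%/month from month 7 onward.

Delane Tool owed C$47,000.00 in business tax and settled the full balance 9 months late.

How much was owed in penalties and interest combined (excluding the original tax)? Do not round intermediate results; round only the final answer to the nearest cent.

Penalty, months 1–6: 6 × 0.5% × C$47,000.00 = C$1,410.00
Penalty, months 7–9: 3 × 1.75% × C$47,000.00 = C$2,467.50
Interest: C$47,000.00 × ((1 + 0.0045)^9 − 1) = C$47,000.00 × 0.0412367… = C$1,938.1252…
Penalties + interest = C$3,877.5000 + C$1,938.1252… = C$5,815.63

C$5,815.63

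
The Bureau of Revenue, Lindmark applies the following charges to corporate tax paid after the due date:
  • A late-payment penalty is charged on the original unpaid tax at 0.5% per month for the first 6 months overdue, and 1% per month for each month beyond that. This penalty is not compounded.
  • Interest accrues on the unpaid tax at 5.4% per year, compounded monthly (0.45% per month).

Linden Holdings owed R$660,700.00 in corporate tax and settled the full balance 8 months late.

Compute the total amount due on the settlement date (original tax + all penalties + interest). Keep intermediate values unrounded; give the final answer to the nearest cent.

Penalty, months 1–6: 6 × 0.5% × R$660,700.00 = R$19,821.00
Penalty, months 7–8: 2 × 1% × R$660,700.00 = R$13,214.00
Interest: R$660,700.00 × ((1 + 0.0045)^8 − 1) = R$660,700.00 × 0.0365721… = R$24,163.2075…
Total = R$660,700.00 + R$33,035.0000 + R$24,163.2075… = R$717,898.21

R$717,898.21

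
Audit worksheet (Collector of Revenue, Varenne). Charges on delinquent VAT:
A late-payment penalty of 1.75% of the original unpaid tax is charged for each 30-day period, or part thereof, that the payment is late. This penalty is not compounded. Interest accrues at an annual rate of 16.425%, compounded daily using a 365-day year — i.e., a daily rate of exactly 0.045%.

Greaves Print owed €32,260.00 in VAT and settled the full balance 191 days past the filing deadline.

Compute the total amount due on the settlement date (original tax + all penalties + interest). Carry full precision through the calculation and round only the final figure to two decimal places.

€39,106.56

Penalty periods: ⌈191/30⌉ = 7; penalty = 7 × 1.75% × €32,260.00 = €3,951.85
Interest: €32,260.00 × ((1 + 0.00045)^191 − 1) = €32,260.00 × 0.08973077… = €2,894.7147…
Total = €32,260.00 + €3,951.8500 + €2,894.7147… = €39,106.56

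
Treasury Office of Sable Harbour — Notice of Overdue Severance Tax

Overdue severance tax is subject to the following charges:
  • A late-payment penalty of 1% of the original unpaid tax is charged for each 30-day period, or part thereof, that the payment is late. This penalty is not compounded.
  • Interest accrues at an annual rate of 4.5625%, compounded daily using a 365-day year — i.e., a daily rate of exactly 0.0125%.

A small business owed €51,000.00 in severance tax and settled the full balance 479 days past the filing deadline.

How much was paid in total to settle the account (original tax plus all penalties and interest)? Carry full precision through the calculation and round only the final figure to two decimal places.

€62,306.69

Penalty periods: ⌈479/30⌉ = 16; penalty = 16 × 1% × €51,000.00 = €8,160.00
Interest: €51,000.00 × ((1 + 0.000125)^479 − 1) = €51,000.00 × 0.06169985… = €3,146.6925…
Total = €51,000.00 + €8,160.0000 + €3,146.6925… = €62,306.69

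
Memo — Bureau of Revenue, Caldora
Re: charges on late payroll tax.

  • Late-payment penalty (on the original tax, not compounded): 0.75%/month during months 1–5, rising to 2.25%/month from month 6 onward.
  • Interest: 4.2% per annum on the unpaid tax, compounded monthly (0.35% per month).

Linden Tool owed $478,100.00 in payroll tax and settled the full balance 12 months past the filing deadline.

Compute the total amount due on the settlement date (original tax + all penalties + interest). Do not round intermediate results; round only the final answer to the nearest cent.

Penalty, months 1–5: 5 × 0.75% × $478,100.00 = $17,928.75
Penalty, months 6–12: 7 × 2.25% × $478,100.00 = $75,300.75
Interest: $478,100.00 × ((1 + 0.0035)^12 − 1) = $478,100.00 × 0.0428180… = $20,471.2892…
Total = $478,100.00 + $93,229.5000 + $20,471.2892… = $591,800.79

$591,800.79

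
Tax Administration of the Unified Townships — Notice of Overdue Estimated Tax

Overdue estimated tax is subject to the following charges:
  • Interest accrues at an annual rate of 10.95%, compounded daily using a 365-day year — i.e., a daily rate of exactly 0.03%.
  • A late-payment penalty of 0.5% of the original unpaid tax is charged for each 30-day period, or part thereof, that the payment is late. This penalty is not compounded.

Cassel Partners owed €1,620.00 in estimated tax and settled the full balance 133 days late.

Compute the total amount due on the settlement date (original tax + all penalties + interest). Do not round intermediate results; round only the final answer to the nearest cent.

€1,726.43

Penalty periods: ⌈133/30⌉ = 5; penalty = 5 × 0.5% × €1,620.00 = €40.50
Interest: €1,620.00 × ((1 + 0.0003)^133 − 1) = €1,620.00 × 0.04070047… = €65.9348…
Total = €1,620.00 + €40.5000 + €65.9348… = €1,726.43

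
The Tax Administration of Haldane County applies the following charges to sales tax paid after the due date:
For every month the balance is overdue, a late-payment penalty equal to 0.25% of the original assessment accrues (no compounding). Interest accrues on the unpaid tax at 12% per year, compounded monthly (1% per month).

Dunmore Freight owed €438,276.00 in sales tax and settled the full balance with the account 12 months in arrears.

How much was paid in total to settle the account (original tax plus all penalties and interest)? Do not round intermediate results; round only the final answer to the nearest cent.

Late-payment penalty: 12 × 0.25% × €438,276.00 = €13,148.28
Interest: €438,276.00 × ((1 + 0.01)^12 − 1) = €438,276.00 × 0.1268250… = €55,584.3669…
Total = €438,276.00 + €13,148.2800 + €55,584.3669… = €507,008.65

€507,008.65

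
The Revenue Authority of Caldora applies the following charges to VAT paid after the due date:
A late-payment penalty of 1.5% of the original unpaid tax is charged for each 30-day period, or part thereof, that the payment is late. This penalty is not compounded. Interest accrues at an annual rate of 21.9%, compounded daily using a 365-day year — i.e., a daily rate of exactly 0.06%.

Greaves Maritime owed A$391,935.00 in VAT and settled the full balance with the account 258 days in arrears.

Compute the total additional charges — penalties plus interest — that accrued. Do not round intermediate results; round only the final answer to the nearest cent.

A$118,509.49

Penalty periods: ⌈258/30⌉ = 9; penalty = 9 × 1.5% × A$391,935.00 = A$52,911.23…
Interest: A$391,935.00 × ((1 + 0.0006)^258 − 1) = A$391,935.00 × 0.16737026… = A$65,598.2631…
Penalties + interest = A$52,911.2250 + A$65,598.2631… = A$118,509.49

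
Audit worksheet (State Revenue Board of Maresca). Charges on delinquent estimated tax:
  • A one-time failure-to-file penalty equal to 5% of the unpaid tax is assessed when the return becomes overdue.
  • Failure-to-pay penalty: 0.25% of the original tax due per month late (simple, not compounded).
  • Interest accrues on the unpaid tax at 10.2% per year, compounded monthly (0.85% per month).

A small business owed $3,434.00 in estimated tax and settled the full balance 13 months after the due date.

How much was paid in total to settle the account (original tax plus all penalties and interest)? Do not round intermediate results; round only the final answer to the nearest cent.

$4,116.73

Failure-to-file penalty: 5% × $3,434.00 = $171.70
Failure-to-pay penalty = 0.25% × $3,434.00 × 13 mo = $111.61…
Interest: $3,434.00 × ((1 + 0.0085)^13 − 1) = $3,434.00 × 0.1163149… = $399.4255…
Total = $3,434.00 + $283.3050 + $399.4255… = $4,116.73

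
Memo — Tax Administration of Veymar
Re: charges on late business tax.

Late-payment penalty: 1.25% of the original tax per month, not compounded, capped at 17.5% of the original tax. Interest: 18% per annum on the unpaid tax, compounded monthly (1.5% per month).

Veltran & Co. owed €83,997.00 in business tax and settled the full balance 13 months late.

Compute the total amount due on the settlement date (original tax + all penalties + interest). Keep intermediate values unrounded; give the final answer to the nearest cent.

€115,584.28

Penalty: 13 × 1.25% × €83,997.00 = €13,649.51… (below the 17.5% cap of €14,699.48…)
Interest: €83,997.00 × ((1 + 0.015)^13 − 1) = €83,997.00 × 0.2135524… = €17,937.7646…
Total = €83,997.00 + €13,649.5125 + €17,937.7646… = €115,584.28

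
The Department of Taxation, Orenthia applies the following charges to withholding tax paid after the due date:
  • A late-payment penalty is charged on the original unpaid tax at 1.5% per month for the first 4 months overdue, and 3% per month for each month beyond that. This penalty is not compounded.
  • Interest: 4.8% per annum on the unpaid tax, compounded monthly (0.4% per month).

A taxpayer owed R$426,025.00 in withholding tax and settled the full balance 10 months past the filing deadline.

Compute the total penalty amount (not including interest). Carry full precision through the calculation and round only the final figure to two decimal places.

Penalty, months 1–4: 4 × 1.5% × R$426,025.00 = R$25,561.50
Penalty, months 5–10: 6 × 3% × R$426,025.00 = R$76,684.50
Total penalty = R$25,561.50 + R$76,684.50 = R$102,246.00

R$102,246.00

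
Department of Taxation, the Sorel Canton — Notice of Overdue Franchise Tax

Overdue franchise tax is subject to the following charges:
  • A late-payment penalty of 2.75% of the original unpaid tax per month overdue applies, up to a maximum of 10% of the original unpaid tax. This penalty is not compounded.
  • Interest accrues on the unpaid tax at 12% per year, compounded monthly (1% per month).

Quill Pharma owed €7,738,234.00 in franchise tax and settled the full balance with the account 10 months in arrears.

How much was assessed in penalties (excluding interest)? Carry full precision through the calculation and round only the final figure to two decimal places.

€773,823.40

Penalty (uncapped): 10 × 2.75% × €7,738,234.00 = €2,128,014.35; cap = 10% × €7,738,234.00 = €773,823.40 → penalty = €773,823.40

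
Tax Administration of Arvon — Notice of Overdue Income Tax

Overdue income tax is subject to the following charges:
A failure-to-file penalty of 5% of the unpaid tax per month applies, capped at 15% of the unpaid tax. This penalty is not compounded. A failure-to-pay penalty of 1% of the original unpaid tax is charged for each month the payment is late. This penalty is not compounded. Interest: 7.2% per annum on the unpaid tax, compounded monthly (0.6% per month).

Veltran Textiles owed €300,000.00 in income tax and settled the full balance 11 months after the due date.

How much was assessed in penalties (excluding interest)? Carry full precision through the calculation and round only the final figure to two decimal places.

€78,000.00

Failure-to-file: 11 × 5% × €300,000.00 = €165,000.00, capped at 15% × €300,000.00 = €45,000.00
Failure-to-pay penalty = 1% × €300,000.00 × 11 mo = €33,000.00
Total penalty = €45,000.00 + €33,000.00 = €78,000.00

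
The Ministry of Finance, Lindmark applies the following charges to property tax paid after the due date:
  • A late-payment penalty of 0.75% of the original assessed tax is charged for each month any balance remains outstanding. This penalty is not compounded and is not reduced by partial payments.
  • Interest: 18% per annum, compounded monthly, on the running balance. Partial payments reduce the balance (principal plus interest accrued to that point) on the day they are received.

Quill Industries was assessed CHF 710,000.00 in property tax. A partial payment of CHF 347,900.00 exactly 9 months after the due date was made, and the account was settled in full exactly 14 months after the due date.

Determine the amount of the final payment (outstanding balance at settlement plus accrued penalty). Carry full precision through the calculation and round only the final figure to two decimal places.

Monthly rate = 18% ÷ 12 = 1.5%
Balance at month 9: CHF 710,000.0000 × (1 + 0.015)^9 = CHF 811,806.8825…
After CHF 347,900.00 payment: CHF 811,806.8825… − CHF 347,900.00 = CHF 463,906.8825…
Balance at month 14: CHF 463,906.8825… × (1 + 0.015)^5 = CHF 499,759.4638…
Penalty: 14 × 0.75% × CHF 710,000.00 = CHF 74,550.00
Final settlement = outstanding balance + penalty = CHF 499,759.4638… + CHF 74,550.00 = CHF 574,309.46

CHF 574,309.46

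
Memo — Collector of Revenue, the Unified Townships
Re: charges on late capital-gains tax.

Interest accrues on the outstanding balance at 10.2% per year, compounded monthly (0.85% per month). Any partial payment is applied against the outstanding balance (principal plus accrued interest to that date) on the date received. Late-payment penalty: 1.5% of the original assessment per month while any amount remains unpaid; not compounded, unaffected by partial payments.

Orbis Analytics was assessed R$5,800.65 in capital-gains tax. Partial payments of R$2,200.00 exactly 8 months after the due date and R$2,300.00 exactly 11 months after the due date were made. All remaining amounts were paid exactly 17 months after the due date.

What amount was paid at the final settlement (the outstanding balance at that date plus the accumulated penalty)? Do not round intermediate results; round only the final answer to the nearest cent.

R$3,383.54

Balance at month 8: R$5,800.6500 × (1 + 0.0085)^8 = R$6,207.0305…
After R$2,200.00 payment: R$6,207.0305… − R$2,200.00 = R$4,007.0305…
Balance at month 11: R$4,007.0305… × (1 + 0.0085)^3 = R$4,110.0808…
After R$2,300.00 payment: R$4,110.0808… − R$2,300.00 = R$1,810.0808…
Balance at month 17: R$1,810.0808… × (1 + 0.0085)^6 = R$1,904.3790…
Penalty: 17 × 1.5% × R$5,800.65 = R$1,479.17…
Final settlement = outstanding balance + penalty = R$1,904.3790… + R$1,479.17… = R$3,383.54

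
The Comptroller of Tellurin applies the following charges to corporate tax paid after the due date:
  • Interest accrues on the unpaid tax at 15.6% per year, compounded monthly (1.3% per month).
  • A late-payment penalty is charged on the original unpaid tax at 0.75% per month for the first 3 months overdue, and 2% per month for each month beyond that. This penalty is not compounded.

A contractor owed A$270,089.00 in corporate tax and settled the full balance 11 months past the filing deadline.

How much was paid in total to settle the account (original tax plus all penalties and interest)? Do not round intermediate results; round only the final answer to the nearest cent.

Penalty, months 1–3: 3 × 0.75% × A$270,089.00 = A$6,077.00…
Penalty, months 4–11: 8 × 2% × A$270,089.00 = A$43,214.24
Interest: A$270,089.00 × ((1 + 0.013)^11 − 1) = A$270,089.00 × 0.1526671… = A$41,233.7054…
Total = A$270,089.00 + A$49,291.2425 + A$41,233.7054… = A$360,613.95

A$360,613.95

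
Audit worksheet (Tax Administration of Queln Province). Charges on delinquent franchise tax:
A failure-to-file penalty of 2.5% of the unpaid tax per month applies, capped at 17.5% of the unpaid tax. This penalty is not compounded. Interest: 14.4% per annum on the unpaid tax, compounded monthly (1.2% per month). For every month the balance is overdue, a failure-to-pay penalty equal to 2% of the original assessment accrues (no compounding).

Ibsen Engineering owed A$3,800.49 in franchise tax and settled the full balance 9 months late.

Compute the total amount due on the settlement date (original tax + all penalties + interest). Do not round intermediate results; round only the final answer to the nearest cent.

Failure-to-file: 9 × 2.5% × A$3,800.49 = A$855.11…, capped at 17.5% × A$3,800.49 = A$665.09…
Failure-to-pay penalty: 9 × 2% × A$3,800.49 = A$684.09…
Interest: A$3,800.49 × ((1 + 0.012)^9 − 1) = A$3,800.49 × 0.1133318… = A$430.7164…
Total = A$3,800.49 + A$1,349.1740… + A$430.7164… = A$5,580.38

A$5,580.38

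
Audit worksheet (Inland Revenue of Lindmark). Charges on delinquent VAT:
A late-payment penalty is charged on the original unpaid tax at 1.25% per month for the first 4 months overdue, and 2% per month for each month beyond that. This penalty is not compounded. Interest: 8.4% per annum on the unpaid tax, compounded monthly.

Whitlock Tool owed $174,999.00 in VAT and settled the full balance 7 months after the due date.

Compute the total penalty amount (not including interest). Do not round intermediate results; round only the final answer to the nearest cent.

Penalty, months 1–4: 4 × 1.25% × $174,999.00 = $8,749.95
Penalty, months 5–7: 3 × 2% × $174,999.00 = $10,499.94
Total penalty = $8,749.95 + $10,499.94 = $19,249.89

$19,249.89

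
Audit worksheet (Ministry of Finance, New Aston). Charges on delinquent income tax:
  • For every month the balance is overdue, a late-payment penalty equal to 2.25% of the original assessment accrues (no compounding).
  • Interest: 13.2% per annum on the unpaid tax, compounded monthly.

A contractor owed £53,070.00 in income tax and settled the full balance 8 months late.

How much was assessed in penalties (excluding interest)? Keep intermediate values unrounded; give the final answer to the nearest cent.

£9,552.60

Late-payment penalty: 8 × 2.25% × £53,070.00 = £9,552.60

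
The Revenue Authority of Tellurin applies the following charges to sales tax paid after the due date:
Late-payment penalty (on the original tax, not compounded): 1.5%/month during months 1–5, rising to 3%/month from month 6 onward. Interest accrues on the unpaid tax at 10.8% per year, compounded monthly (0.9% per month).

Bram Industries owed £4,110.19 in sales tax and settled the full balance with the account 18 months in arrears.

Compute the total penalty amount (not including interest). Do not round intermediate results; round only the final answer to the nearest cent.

Penalty, months 1–5: 5 × 1.5% × £4,110.19 = £308.26…
Penalty, months 6–18: 13 × 3% × £4,110.19 = £1,602.97…
Total penalty = £308.26… + £1,602.97… = £1,911.24

£1,911.24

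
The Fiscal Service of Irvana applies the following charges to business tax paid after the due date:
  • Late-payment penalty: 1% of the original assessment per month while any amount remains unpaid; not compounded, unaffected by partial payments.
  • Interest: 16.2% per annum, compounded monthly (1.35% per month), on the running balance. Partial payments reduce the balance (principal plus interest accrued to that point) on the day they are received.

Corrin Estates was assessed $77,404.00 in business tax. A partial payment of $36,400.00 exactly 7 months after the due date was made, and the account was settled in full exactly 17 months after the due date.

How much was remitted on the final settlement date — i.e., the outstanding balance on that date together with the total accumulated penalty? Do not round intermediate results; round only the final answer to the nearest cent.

Balance at month 7: $77,404.0000 × (1 + 0.0135)^7 = $85,021.6787…
After $36,400.00 payment: $85,021.6787… − $36,400.00 = $48,621.6787…
Balance at month 17: $48,621.6787… × (1 + 0.0135)^10 = $55,599.0638…
Penalty: 17 × 1% × $77,404.00 = $13,158.68
Final settlement = outstanding balance + penalty = $55,599.0638… + $13,158.68 = $68,757.74

$68,757.74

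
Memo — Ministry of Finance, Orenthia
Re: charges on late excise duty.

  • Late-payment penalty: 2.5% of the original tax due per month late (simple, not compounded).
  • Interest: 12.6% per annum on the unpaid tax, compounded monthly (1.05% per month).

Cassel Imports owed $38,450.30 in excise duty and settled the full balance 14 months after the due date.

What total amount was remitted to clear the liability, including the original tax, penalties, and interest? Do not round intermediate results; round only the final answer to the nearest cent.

Late-payment penalty = 2.5% × $38,450.30 × 14 mo = $13,457.61…
Interest: $38,450.30 × ((1 + 0.0105)^14 − 1) = $38,450.30 × 0.1574666… = $6,054.6362…
Total = $38,450.30 + $13,457.6050 + $6,054.6362… = $57,962.54

$57,962.54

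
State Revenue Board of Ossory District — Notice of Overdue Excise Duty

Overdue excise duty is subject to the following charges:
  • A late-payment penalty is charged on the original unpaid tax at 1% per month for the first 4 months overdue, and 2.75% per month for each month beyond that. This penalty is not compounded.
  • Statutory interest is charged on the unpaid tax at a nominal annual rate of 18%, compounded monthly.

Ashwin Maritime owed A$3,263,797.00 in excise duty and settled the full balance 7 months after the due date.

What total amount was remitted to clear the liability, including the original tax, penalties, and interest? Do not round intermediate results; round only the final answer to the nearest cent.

A$4,022,123.63

Penalty, months 1–4: 4 × 1% × A$3,263,797.00 = A$130,551.88
Penalty, months 5–7: 3 × 2.75% × A$3,263,797.00 = A$269,263.25…
Interest (18%/yr ÷ 12 = 1.5%/month): A$3,263,797.00 × ((1 + 0.015)^7 − 1) = A$358,511.4972…
Total = A$3,263,797.00 + A$399,815.1325 + A$358,511.4972… = A$4,022,123.63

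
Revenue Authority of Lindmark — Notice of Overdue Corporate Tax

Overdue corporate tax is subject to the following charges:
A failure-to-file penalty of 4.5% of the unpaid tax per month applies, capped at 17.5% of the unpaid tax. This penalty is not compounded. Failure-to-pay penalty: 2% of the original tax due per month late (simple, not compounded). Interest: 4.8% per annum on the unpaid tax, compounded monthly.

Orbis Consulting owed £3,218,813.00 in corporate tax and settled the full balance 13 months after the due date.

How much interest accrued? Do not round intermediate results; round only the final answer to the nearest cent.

£171,454.87

Interest (4.8%/yr ÷ 12 = 0.4%/month): £3,218,813.00 × ((1 + 0.004)^13 − 1) = £171,454.8652…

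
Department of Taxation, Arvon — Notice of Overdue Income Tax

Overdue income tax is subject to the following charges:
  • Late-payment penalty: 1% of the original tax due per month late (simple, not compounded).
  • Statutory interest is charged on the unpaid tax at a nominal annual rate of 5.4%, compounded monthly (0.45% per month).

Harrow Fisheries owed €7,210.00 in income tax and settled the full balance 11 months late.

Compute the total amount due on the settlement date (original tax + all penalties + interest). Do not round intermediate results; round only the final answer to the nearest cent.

€8,368.13

Late-payment penalty = 1% × €7,210.00 × 11 mo = €793.10
Interest: €7,210.00 × ((1 + 0.0045)^11 − 1) = €7,210.00 × 0.0506289… = €365.0345…
Total = €7,210.00 + €793.1000 + €365.0345… = €8,368.13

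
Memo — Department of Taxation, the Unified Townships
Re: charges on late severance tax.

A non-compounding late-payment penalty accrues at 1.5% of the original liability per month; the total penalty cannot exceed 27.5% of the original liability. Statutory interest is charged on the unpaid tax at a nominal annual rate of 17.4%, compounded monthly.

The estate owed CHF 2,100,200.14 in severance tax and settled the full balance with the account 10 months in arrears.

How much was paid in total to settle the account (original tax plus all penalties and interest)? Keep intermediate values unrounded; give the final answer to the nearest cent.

Penalty: 10 × 1.5% × CHF 2,100,200.14 = CHF 315,030.02… (below the 27.5% cap of CHF 577,555.04…)
Interest (17.4%/yr ÷ 12 = 1.45%/month): CHF 2,100,200.14 × ((1 + 0.0145)^10 − 1) = CHF 325,187.7053…
Total = CHF 2,100,200.14 + CHF 315,030.0210 + CHF 325,187.7053… = CHF 2,740,417.87

CHF 2,740,417.87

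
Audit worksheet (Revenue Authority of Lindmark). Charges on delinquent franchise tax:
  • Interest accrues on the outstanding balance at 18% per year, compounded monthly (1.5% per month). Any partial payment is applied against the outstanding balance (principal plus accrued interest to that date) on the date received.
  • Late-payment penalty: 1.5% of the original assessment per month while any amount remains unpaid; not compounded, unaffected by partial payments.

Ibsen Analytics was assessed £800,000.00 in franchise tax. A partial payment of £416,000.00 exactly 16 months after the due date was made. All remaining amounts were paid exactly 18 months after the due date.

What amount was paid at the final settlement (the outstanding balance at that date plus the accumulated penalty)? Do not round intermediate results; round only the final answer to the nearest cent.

Balance at month 16: £800,000.0000 × (1 + 0.015)^16 = £1,015,188.4381…
After £416,000.00 payment: £1,015,188.4381… − £416,000.00 = £599,188.4381…
Balance at month 18: £599,188.4381… × (1 + 0.015)^2 = £617,298.9087…
Penalty: 18 × 1.5% × £800,000.00 = £216,000.00
Final settlement = outstanding balance + penalty = £617,298.9087… + £216,000.00 = £833,298.91

£833,298.91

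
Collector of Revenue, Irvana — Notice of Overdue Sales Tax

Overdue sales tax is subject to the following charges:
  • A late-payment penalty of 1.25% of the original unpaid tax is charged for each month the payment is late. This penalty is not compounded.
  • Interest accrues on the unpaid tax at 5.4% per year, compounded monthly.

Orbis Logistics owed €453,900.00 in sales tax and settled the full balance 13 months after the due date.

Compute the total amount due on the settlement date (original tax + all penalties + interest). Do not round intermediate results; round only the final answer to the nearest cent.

Late-payment penalty: 13 × 1.25% × €453,900.00 = €73,758.75
Interest (5.4%/yr ÷ 12 = 0.45%/month): €453,900.00 × ((1 + 0.0045)^13 − 1) = €27,282.0486…
Total = €453,900.00 + €73,758.7500 + €27,282.0486… = €554,940.80

€554,940.80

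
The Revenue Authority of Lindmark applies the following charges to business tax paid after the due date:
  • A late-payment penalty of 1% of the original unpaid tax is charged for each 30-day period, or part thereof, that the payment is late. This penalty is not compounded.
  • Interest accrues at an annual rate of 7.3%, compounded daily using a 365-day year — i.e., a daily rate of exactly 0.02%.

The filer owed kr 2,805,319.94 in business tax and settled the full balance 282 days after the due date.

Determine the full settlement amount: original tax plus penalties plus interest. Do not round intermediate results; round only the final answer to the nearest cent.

Penalty periods: ⌈282/30⌉ = 10; penalty = 10 × 1% × kr 2,805,319.94 = kr 280,531.99…
Interest: kr 2,805,319.94 × ((1 + 0.0002)^282 − 1) = kr 2,805,319.94 × 0.05801484… = kr 162,750.1903…
Total = kr 2,805,319.94 + kr 280,531.9940 + kr 162,750.1903… = kr 3,248,602.12

kr 3,248,602.12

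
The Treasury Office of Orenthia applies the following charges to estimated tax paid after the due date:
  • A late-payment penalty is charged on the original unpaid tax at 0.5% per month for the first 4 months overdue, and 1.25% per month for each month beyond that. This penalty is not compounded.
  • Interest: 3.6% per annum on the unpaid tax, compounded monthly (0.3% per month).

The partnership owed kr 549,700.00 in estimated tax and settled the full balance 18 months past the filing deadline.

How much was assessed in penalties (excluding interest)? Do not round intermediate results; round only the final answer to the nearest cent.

Penalty, months 1–4: 4 × 0.5% × kr 549,700.00 = kr 10,994.00
Penalty, months 5–18: 14 × 1.25% × kr 549,700.00 = kr 96,197.50
Total penalty = kr 10,994.00 + kr 96,197.50 = kr 107,191.50

kr 107,191.50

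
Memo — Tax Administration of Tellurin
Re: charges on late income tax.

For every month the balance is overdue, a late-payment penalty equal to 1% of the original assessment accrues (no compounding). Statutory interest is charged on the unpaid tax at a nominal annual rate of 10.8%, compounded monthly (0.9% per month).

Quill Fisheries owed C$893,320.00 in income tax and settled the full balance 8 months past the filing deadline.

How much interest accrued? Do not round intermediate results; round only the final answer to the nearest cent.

C$66,381.97

Interest: C$893,320.00 × ((1 + 0.009)^8 − 1) = C$893,320.00 × 0.0743093… = C$66,381.9719…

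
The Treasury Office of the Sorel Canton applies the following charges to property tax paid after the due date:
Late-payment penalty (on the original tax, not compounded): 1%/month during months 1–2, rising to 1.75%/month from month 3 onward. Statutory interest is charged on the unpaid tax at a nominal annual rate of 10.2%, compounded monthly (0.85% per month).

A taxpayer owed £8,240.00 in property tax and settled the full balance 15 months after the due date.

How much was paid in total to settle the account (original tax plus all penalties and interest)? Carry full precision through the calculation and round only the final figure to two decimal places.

£11,394.87

Penalty, months 1–2: 2 × 1% × £8,240.00 = £164.80
Penalty, months 3–15: 13 × 1.75% × £8,240.00 = £1,874.60
Interest: £8,240.00 × ((1 + 0.0085)^15 − 1) = £8,240.00 × 0.1353729… = £1,115.4730…
Total = £8,240.00 + £2,039.4000 + £1,115.4730… = £11,394.87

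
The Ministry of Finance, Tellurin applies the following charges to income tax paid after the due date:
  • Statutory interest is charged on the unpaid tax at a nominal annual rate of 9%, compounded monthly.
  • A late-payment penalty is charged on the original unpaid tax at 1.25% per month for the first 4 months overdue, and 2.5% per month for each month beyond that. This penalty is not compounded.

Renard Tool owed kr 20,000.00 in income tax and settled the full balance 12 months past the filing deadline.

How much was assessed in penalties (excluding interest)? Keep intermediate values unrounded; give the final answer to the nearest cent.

Penalty, months 1–4: 4 × 1.25% × kr 20,000.00 = kr 1,000.00
Penalty, months 5–12: 8 × 2.5% × kr 20,000.00 = kr 4,000.00
Total penalty = kr 1,000.00 + kr 4,000.00 = kr 5,000.00

kr 5,000.00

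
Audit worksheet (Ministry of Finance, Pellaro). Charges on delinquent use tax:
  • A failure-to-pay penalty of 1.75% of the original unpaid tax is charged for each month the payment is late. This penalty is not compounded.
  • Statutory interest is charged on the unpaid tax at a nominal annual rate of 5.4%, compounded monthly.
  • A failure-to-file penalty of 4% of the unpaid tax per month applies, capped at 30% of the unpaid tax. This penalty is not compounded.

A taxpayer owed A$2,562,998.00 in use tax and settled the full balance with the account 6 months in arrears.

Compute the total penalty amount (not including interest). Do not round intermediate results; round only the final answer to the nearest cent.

A$884,234.31

Failure-to-file: 6 × 4% × A$2,562,998.00 = A$615,119.52 (under the 30% cap)
Failure-to-pay penalty: 6 × 1.75% × A$2,562,998.00 = A$269,114.79
Total penalty = A$615,119.52 + A$269,114.79 = A$884,234.31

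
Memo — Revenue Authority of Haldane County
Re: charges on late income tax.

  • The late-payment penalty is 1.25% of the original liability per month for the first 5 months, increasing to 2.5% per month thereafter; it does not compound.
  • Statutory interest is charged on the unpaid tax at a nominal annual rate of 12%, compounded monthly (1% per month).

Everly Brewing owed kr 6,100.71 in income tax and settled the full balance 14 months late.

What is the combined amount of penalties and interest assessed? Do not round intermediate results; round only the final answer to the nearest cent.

Penalty, months 1–5: 5 × 1.25% × kr 6,100.71 = kr 381.29…
Penalty, months 6–14: 9 × 2.5% × kr 6,100.71 = kr 1,372.66…
Interest: kr 6,100.71 × ((1 + 0.01)^14 − 1) = kr 6,100.71 × 0.1494742… = kr 911.8988…
Penalties + interest = kr 1,753.9541… + kr 911.8988… = kr 2,665.85

kr 2,665.85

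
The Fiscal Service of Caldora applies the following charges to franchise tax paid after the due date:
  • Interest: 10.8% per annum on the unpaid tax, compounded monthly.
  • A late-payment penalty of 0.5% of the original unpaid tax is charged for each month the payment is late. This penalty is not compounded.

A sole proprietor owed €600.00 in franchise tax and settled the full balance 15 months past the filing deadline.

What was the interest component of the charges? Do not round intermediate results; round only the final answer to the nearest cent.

€86.31

Interest (10.8%/yr ÷ 12 = 0.9%/month): €600.00 × ((1 + 0.009)^15 − 1) = €86.3075…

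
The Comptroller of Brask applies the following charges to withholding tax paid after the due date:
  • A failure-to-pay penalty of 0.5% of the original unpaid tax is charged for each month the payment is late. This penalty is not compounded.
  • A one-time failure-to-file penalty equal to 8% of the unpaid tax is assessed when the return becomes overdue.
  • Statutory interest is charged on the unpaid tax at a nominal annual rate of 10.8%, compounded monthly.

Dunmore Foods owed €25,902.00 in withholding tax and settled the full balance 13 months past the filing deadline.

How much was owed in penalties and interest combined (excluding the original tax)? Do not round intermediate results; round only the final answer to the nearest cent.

Failure-to-file penalty: 8% × €25,902.00 = €2,072.16
Failure-to-pay penalty: 13 × 0.5% × €25,902.00 = €1,683.63
Interest (10.8%/yr ÷ 12 = 0.9%/month): €25,902.00 × ((1 + 0.009)^13 − 1) = €3,199.7067…
Penalties + interest = €3,755.7900 + €3,199.7067… = €6,955.50

€6,955.50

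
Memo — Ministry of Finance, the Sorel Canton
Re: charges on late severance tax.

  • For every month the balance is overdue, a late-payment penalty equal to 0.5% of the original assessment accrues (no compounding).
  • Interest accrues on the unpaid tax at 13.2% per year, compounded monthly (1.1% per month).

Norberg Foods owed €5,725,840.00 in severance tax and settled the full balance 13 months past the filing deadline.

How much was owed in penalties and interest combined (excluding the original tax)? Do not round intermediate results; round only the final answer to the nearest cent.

Late-payment penalty: 13 × 0.5% × €5,725,840.00 = €372,179.60
Interest: €5,725,840.00 × ((1 + 0.011)^13 − 1) = €5,725,840.00 × 0.1528293… = €875,076.3748…
Penalties + interest = €372,179.6000 + €875,076.3748… = €1,247,255.97

€1,247,255.97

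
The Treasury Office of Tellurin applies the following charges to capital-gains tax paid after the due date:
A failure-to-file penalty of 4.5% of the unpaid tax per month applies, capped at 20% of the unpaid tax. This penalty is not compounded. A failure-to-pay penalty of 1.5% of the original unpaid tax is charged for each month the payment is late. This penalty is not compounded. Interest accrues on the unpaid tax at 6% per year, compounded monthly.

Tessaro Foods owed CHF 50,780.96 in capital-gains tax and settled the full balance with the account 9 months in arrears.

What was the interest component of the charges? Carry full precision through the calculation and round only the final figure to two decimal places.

CHF 2,331.38

Interest (6%/yr ÷ 12 = 0.5%/month): CHF 50,780.96 × ((1 + 0.005)^9 − 1) = CHF 2,331.3833…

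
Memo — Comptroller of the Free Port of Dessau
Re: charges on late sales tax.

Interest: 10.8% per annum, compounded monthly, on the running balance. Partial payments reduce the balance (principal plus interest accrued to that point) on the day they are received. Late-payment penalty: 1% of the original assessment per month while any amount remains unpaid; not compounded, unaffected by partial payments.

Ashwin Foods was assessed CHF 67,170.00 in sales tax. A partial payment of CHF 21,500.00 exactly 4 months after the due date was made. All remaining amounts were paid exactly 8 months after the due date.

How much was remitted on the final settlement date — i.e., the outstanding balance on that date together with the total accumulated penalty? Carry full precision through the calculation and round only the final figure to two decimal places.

CHF 55,250.44

Monthly rate = 10.8% ÷ 12 = 0.9%
Balance at month 4: CHF 67,170.0000 × (1 + 0.009)^4 = CHF 69,620.9609…
After CHF 21,500.00 payment: CHF 69,620.9609… − CHF 21,500.00 = CHF 48,120.9609…
Balance at month 8: CHF 48,120.9609… × (1 + 0.009)^4 = CHF 49,876.8429…
Penalty: 8 × 1% × CHF 67,170.00 = CHF 5,373.60
Final settlement = outstanding balance + penalty = CHF 49,876.8429… + CHF 5,373.60 = CHF 55,250.44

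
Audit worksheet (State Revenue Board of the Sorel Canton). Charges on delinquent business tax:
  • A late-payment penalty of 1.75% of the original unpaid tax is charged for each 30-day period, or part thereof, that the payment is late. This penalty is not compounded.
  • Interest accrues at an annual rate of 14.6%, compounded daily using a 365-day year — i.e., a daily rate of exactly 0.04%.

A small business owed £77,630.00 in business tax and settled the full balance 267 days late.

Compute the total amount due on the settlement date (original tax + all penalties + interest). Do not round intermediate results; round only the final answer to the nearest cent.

Penalty periods: ⌈267/30⌉ = 9; penalty = 9 × 1.75% × £77,630.00 = £12,226.73…
Interest: £77,630.00 × ((1 + 0.0004)^267 − 1) = £77,630.00 × 0.11268793… = £8,747.9639…
Total = £77,630.00 + £12,226.7250 + £8,747.9639… = £98,604.69

£98,604.69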